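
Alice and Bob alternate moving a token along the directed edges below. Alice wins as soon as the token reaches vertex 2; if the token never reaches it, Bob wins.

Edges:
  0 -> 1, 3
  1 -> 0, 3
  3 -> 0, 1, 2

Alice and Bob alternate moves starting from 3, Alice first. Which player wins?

Alice

Track states (vertex, player-to-move).
A0 = {(2,Alice), (2,Bob)}
A1: add {(3,Alice)}.
(3,Alice) ∈ A1 ⇒ Alice forces the target.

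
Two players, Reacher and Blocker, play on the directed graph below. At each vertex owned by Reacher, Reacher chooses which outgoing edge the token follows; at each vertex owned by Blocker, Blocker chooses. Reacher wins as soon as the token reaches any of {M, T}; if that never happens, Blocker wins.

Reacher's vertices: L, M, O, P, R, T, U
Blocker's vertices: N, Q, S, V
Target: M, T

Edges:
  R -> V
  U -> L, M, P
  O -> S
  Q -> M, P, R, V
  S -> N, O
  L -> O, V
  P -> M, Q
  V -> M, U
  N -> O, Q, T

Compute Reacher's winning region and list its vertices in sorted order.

L, M, P, Q, R, T, U, V

A0 = {M, T}
A1: add {P, U} — P (Reacher) has P→M; U (Reacher) has U→M.
A2: add {V} — V (Blocker): all of {M, U} already in.
A3: add {L, R} — L (Reacher) has L→V; R (Reacher) has R→V.
A4: add {Q} — Q (Blocker): all of {M, P, R, V} already in.
A5 = A4; e.g. N (Blocker) can still go to O. Fixed point.
Reacher's winning region = {L, M, P, Q, R, T, U, V}.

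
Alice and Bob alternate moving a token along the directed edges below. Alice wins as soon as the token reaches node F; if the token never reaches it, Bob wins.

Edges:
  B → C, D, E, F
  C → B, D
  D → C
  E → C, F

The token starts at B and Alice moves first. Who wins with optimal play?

Track states (vertex, player-to-move).
A0 = {(F,Alice), (F,Bob)}
A1: add {(B,Alice), (E,Alice)}.
(B,Alice) ∈ A1 ⇒ Alice forces the target.

Alice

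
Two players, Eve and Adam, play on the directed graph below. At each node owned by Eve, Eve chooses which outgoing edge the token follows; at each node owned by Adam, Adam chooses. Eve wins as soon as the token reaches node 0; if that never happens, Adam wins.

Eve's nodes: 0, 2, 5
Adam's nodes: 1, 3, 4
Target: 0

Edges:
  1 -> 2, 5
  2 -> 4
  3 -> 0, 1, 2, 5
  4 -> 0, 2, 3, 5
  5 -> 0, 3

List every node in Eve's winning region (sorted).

0, 5

A0 = {0}
A1: add {5} — 5 (Eve) has 5→0.
A2 = A1; e.g. 1 (Adam) can still go to 2. Fixed point.
Eve's winning region = {0, 5}.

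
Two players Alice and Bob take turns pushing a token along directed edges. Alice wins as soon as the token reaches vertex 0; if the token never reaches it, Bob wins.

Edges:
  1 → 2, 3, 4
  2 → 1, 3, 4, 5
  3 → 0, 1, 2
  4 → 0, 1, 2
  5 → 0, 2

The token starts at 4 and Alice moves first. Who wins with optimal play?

Track states (vertex, player-to-move).
A0 = {(0,Alice), (0,Bob)}
A1: add {(3,Alice), (4,Alice), (5,Alice)}.
(4,Alice) ∈ A1 ⇒ Alice forces the target.

Alice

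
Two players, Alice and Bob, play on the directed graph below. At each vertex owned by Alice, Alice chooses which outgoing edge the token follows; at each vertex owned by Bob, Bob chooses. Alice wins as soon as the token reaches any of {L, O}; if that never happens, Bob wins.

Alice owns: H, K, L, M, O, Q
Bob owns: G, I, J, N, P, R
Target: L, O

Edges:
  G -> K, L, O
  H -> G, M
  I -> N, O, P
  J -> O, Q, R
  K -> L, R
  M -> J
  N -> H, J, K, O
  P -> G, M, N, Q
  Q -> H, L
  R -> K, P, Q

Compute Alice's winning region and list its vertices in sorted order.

A0 = {L, O}
A1: add {K, Q} — K (Alice) has K→L; Q (Alice) has Q→L.
A2: add {G} — G (Bob): all of {K, L, O} already in.
A3: add {H} — H (Alice) has H→G.
A4 = A3; e.g. I (Bob) can still go to N. Fixed point.
Alice's winning region = {G, H, K, L, O, Q}.

G, H, K, L, O, Q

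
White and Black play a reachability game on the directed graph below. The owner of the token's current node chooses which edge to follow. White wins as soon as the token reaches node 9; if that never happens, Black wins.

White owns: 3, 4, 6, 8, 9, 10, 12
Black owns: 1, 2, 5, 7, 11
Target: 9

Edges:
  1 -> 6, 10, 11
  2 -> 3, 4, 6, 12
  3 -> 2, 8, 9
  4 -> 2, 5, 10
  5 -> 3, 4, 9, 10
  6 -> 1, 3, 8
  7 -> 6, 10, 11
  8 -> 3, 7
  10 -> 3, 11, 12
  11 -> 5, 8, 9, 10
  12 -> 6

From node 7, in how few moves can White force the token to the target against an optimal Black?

6

A0 = {9}
A1: add {3} — 3 (White) has 3→9.
A2: add {6, 8, 10} — 6 (White) has 6→3; 8 (White) has 8→3; 10 (White) has 10→3.
A3: add {4, 12} — 4 (White) has 4→10; 12 (White) has 12→6.
A4: add {2, 5} — 2 (Black): all of {3, 4, 6, 12} already in; 5 (Black): all of {3, 4, 9, 10} already in.
A5: add {11} — 11 (Black): all of {5, 8, 9, 10} already in.
A6: add {1, 7} — 1 (Black): all of {6, 10, 11} already in; 7 (Black): all of {6, 10, 11} already in.
A6 = all vertices. Fixed point.
7 enters the attractor at level 6, so White can force the target in 6 moves from there.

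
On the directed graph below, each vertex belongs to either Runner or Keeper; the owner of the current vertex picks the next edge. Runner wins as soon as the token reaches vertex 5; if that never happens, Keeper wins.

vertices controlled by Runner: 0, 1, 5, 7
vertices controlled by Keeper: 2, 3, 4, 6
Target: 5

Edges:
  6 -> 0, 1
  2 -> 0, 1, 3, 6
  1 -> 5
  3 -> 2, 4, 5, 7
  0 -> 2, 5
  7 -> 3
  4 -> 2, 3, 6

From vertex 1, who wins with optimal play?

A0 = {5}
A1: add {0, 1} — 0 (Runner) has 0→5; 1 (Runner) has 1→5.
1 ∈ A1, so Runner can force the target.

Runner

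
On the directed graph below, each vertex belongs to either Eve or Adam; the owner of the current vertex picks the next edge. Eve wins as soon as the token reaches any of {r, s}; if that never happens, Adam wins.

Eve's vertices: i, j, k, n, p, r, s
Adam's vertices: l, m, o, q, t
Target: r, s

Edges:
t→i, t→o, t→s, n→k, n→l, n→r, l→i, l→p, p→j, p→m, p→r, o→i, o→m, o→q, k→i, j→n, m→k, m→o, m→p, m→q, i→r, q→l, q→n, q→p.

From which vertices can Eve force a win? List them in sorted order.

A0 = {r, s}
A1: add {i, n, p} — i (Eve) has i→r; n (Eve) has n→r; p (Eve) has p→r.
A2: add {j, k, l} — j (Eve) has j→n; k (Eve) has k→i; l (Adam): all of {i, p} already in.
A3: add {q} — q (Adam): all of {l, n, p} already in.
A4 = A3; e.g. m (Adam) can still go to o. Fixed point.
Eve's winning region = {i, j, k, l, n, p, q, r, s}.

i, j, k, l, n, p, q, r, s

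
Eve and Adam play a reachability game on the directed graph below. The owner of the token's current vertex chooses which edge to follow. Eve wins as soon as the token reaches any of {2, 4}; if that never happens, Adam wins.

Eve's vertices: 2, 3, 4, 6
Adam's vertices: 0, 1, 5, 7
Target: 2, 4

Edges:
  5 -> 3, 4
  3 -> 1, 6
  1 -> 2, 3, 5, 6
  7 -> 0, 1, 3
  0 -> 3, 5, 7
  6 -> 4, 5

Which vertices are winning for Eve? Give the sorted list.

1, 2, 3, 4, 5, 6

A0 = {2, 4}
A1: add {6} — 6 (Eve) has 6→4.
A2: add {3} — 3 (Eve) has 3→6.
A3: add {5} — 5 (Adam): all of {3, 4} already in.
A4: add {1} — 1 (Adam): all of {2, 3, 5, 6} already in.
A5 = A4; e.g. 0 (Adam) can still go to 7. Fixed point.
Eve's winning region = {1, 2, 3, 4, 5, 6}.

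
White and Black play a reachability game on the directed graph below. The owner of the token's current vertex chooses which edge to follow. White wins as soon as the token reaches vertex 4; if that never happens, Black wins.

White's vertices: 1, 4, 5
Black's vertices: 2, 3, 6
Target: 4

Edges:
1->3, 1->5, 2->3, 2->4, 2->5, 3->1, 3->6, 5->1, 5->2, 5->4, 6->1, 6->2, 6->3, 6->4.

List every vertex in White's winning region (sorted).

1, 4, 5

A0 = {4}
A1: add {5} — 5 (White) has 5→4.
A2: add {1} — 1 (White) has 1→5.
A3 = A2; e.g. 2 (Black) can still go to 3. Fixed point.
White's winning region = {1, 4, 5}.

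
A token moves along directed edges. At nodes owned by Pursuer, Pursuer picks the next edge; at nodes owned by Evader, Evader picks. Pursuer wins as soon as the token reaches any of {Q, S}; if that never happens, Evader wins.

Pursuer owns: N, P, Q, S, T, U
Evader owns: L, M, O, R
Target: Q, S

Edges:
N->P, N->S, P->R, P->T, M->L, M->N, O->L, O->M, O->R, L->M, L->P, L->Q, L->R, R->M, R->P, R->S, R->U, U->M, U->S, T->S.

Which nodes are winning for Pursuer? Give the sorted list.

N, P, Q, S, T, U

A0 = {Q, S}
A1: add {N, T, U} — N (Pursuer) has N→S; T (Pursuer) has T→S; U (Pursuer) has U→S.
A2: add {P} — P (Pursuer) has P→T.
A3 = A2; e.g. L (Evader) can still go to M. Fixed point.
Pursuer's winning region = {N, P, Q, S, T, U}.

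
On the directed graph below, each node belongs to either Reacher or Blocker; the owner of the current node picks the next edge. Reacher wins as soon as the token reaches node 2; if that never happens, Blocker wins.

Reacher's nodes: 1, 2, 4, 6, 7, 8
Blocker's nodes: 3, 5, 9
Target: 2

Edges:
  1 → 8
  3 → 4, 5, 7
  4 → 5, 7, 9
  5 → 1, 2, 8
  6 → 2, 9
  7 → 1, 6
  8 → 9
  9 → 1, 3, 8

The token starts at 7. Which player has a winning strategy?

A0 = {2}
A1: add {6} — 6 (Reacher) has 6→2.
A2: add {7} — 7 (Reacher) has 7→6.
7 ∈ A2, so Reacher can force the target.

Reacher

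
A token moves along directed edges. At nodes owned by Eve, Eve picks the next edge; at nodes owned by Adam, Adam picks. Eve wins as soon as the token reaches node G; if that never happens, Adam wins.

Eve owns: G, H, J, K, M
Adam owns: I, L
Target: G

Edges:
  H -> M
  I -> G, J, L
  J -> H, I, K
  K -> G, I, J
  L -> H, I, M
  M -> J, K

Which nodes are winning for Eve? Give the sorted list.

G, H, J, K, M

A0 = {G}
A1: add {K} — K (Eve) has K→G.
A2: add {J, M} — J (Eve) has J→K; M (Eve) has M→K.
A3: add {H} — H (Eve) has H→M.
A4 = A3; e.g. I (Adam) can still go to L. Fixed point.
Eve's winning region = {G, H, J, K, M}.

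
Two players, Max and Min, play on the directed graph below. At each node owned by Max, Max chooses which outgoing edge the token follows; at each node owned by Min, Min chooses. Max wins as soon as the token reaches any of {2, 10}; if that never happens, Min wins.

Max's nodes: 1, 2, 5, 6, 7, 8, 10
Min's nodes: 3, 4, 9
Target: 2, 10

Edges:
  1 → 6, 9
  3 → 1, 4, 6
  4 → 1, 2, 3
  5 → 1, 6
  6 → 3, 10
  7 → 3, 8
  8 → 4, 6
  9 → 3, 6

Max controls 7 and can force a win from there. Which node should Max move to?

A0 = {2, 10}
A1: add {6} — 6 (Max) has 6→10.
A2: add {1, 5, 8} — 1 (Max) has 1→6; 5 (Max) has 5→6; 8 (Max) has 8→6.
A3: add {7} — 7 (Max) has 7→8.
A4 = A3; e.g. 3 (Min) can still go to 4. Fixed point.
From 7, successor 8 is in the attractor (rank 2); the other successor 3 is not.

8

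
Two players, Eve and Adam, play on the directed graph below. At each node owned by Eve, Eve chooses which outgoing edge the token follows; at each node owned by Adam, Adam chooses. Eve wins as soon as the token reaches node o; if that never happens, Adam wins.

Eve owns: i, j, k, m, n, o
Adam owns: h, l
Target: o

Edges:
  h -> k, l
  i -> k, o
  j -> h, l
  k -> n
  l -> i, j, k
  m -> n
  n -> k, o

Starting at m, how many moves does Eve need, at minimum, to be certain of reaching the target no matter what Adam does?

A0 = {o}
A1: add {i, n} — i (Eve) has i→o; n (Eve) has n→o.
A2: add {k, m} — k (Eve) has k→n; m (Eve) has m→n.
A3 = A2; e.g. h (Adam) can still go to l. Fixed point.
m enters the attractor at level 2, so Eve can force the target in 2 moves from there.

2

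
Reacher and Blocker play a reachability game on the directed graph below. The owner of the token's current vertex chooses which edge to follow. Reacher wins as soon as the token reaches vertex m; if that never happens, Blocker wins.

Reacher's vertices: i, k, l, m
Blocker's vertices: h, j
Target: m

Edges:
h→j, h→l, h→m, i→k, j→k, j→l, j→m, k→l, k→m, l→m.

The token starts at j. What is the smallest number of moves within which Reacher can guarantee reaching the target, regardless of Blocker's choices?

2

A0 = {m}
A1: add {k, l} — k (Reacher) has k→m; l (Reacher) has l→m.
A2: add {i, j} — i (Reacher) has i→k; j (Blocker): all of {k, l, m} already in.
j enters the attractor at level 2, so Reacher can force the target in 2 moves from there.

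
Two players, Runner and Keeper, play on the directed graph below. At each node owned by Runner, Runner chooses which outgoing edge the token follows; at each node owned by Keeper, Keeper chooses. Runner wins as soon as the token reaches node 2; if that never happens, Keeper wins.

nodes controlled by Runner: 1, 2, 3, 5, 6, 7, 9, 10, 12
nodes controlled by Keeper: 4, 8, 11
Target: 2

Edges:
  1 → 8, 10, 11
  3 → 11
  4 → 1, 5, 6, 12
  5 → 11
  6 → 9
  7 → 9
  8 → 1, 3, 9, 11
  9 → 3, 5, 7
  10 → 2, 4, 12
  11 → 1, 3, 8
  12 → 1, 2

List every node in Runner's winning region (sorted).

A0 = {2}
A1: add {10, 12} — 10 (Runner) has 10→2; 12 (Runner) has 12→2.
A2: add {1} — 1 (Runner) has 1→10.
A3 = A2; e.g. 3 (Runner) has no edge into A2. Fixed point.
Runner's winning region = {1, 2, 10, 12}.

1, 2, 10, 12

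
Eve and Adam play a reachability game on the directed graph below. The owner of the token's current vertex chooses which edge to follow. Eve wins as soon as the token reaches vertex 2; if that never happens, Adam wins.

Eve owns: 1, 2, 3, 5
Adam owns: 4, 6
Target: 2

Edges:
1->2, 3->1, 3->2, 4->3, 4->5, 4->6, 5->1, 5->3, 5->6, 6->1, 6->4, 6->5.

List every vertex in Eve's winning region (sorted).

1, 2, 3, 5

A0 = {2}
A1: add {1, 3} — 1 (Eve) has 1→2; 3 (Eve) has 3→2.
A2: add {5} — 5 (Eve) has 5→1.
A3 = A2; e.g. 4 (Adam) can still go to 6. Fixed point.
Eve's winning region = {1, 2, 3, 5}.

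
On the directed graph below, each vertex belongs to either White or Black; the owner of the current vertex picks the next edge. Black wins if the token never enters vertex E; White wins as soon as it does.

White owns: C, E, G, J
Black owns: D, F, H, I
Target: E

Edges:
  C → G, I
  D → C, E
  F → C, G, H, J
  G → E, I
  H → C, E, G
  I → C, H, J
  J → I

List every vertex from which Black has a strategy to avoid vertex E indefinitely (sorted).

F, I, J

A0 = {E}
A1: add {G} — G (White) has G→E.
A2: add {C} — C (White) has C→G.
A3: add {D, H} — D (Black): all of {C, E} already in; H (Black): all of {C, E, G} already in.
A4 = A3; e.g. F (Black) can still go to J. Fixed point.
White's attractor = {C, D, E, G, H}; Black avoids the target exactly from the complement.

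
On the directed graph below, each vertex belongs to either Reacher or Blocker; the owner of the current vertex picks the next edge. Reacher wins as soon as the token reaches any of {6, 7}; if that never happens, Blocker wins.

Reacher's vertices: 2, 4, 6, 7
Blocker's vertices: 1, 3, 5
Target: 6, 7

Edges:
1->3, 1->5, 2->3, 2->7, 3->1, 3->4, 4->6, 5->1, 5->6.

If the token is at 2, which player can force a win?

Reacher

A0 = {6, 7}
A1: add {2, 4} — 2 (Reacher) has 2→7; 4 (Reacher) has 4→6.
A2 = A1; e.g. 1 (Blocker) can still go to 3. Fixed point.
2 ∈ A1, so Reacher can force the target.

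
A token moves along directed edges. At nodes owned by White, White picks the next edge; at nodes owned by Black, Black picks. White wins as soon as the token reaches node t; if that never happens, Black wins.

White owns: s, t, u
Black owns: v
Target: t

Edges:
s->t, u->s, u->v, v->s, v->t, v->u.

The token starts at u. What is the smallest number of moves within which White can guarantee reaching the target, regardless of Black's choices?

A0 = {t}
A1: add {s} — s (White) has s→t.
A2: add {u} — u (White) has u→s.
u enters the attractor at level 2, so White can force the target in 2 moves from there.

2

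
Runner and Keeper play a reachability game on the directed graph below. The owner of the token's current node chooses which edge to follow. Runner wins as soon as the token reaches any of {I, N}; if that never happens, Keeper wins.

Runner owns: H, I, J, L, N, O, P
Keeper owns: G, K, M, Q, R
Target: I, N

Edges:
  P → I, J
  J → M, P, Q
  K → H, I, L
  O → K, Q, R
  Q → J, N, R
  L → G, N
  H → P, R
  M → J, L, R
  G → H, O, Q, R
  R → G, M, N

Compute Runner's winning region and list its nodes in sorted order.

A0 = {I, N}
A1: add {L, P} — L (Runner) has L→N; P (Runner) has P→I.
A2: add {H, J} — H (Runner) has H→P; J (Runner) has J→P.
A3: add {K} — K (Keeper): all of {H, I, L} already in.
A4: add {O} — O (Runner) has O→K.
A5 = A4; e.g. G (Keeper) can still go to Q. Fixed point.
Runner's winning region = {H, I, J, K, L, N, O, P}.

H, I, J, K, L, N, O, P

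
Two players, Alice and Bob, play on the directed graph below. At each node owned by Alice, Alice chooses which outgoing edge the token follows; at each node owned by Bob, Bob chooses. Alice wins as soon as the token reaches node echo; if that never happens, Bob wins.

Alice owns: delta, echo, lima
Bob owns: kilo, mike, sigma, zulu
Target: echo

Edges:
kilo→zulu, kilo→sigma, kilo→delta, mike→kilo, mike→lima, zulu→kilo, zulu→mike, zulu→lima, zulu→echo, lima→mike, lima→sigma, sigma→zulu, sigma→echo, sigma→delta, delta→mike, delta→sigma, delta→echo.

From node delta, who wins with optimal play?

Alice

A0 = {echo}
A1: add {delta} — delta (Alice) has delta→echo.
A2 = A1; e.g. kilo (Bob) can still go to zulu. Fixed point.
delta ∈ A1, so Alice can force the target.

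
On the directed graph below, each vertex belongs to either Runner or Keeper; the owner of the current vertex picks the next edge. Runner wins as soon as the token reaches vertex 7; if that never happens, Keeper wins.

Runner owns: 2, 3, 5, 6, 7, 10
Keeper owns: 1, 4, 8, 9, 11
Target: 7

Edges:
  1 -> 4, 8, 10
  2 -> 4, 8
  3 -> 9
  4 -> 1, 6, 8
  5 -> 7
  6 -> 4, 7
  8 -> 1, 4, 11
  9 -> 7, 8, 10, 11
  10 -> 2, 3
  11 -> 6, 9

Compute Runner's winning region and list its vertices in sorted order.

A0 = {7}
A1: add {5, 6} — 5 (Runner) has 5→7; 6 (Runner) has 6→7.
A2 = A1; e.g. 1 (Keeper) can still go to 4. Fixed point.
Runner's winning region = {5, 6, 7}.

5, 6, 7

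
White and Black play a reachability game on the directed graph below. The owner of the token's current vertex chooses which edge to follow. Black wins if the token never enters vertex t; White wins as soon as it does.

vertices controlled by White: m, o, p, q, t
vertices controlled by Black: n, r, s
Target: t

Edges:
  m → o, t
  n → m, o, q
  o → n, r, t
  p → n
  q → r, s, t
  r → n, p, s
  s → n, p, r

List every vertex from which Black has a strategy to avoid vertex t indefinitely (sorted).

r, s

A0 = {t}
A1: add {m, o, q} — m (White) has m→t; o (White) has o→t; q (White) has q→t.
A2: add {n} — n (Black): all of {m, o, q} already in.
A3: add {p} — p (White) has p→n.
A4 = A3; e.g. r (Black) can still go to s. Fixed point.
White's attractor = {m, n, o, p, q, t}; Black avoids the target exactly from the complement.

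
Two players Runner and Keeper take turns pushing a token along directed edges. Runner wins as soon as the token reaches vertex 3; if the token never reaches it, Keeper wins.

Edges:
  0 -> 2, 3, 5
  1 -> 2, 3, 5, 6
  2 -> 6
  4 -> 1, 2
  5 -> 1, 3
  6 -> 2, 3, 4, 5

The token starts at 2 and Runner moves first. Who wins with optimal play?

Track states (vertex, player-to-move).
A0 = {(3,Runner), (3,Keeper)}
A1: add {(0,Runner), (1,Runner), (5,Runner), (6,Runner)}.
A2: add {(2,Keeper), (5,Keeper)}.
A3: add {(4,Runner)}.
A4 = A3; e.g. (0,Keeper) stays out. (2,Runner) never enters ⇒ Keeper avoids the target.

Keeper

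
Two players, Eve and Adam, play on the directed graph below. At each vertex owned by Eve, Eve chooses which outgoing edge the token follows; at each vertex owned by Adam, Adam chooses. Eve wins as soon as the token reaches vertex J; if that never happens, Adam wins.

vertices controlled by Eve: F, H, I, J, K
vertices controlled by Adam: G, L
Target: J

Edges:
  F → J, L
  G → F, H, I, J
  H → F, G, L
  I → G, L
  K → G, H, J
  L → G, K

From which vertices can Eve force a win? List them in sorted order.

A0 = {J}
A1: add {F, K} — F (Eve) has F→J; K (Eve) has K→J.
A2: add {H} — H (Eve) has H→F.
A3 = A2; e.g. G (Adam) can still go to I. Fixed point.
Eve's winning region = {F, H, J, K}.

F, H, J, K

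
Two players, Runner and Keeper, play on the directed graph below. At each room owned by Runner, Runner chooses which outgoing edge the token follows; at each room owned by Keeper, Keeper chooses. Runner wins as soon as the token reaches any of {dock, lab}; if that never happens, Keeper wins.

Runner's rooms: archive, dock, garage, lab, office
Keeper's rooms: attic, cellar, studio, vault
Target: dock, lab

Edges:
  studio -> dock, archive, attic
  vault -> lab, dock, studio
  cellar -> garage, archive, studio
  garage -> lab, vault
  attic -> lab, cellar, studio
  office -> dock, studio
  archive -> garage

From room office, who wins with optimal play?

Runner

A0 = {dock, lab}
A1: add {garage, office} — office (Runner) has office→dock; garage (Runner) has garage→lab.
office ∈ A1, so Runner can force the target.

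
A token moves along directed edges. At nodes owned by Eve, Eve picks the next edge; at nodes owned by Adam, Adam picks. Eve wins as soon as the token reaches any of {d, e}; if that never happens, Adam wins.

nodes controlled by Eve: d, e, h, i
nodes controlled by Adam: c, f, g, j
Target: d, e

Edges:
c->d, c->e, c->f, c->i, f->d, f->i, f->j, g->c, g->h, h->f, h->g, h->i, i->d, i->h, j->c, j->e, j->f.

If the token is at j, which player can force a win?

A0 = {d, e}
A1: add {i} — i (Eve) has i→d.
A2: add {h} — h (Eve) has h→i.
A3 = A2; e.g. c (Adam) can still go to f. Fixed point.
j never enters the attractor, so Adam can avoid the target forever.

Adam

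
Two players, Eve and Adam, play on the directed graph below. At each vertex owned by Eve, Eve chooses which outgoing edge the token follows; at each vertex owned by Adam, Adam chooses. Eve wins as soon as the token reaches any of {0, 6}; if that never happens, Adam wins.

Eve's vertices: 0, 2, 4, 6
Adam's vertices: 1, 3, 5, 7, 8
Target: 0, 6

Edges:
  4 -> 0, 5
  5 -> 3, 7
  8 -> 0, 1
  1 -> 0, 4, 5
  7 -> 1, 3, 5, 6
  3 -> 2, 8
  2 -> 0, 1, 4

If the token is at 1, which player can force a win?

A0 = {0, 6}
A1: add {2, 4} — 2 (Eve) has 2→0; 4 (Eve) has 4→0.
A2 = A1; e.g. 1 (Adam) can still go to 5. Fixed point.
1 never enters the attractor, so Adam can avoid the target forever.

Adam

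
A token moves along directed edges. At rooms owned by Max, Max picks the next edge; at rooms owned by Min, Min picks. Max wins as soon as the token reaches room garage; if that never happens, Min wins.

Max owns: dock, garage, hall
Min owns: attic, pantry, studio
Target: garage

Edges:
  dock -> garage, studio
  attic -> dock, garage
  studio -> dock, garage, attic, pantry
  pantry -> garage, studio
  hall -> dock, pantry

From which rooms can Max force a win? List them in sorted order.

A0 = {garage}
A1: add {dock} — dock (Max) has dock→garage.
A2: add {attic, hall} — attic (Min): all of {dock, garage} already in; hall (Max) has hall→dock.
A3 = A2; e.g. studio (Min) can still go to pantry. Fixed point.
Max's winning region = {attic, dock, garage, hall}.

attic, dock, garage, hall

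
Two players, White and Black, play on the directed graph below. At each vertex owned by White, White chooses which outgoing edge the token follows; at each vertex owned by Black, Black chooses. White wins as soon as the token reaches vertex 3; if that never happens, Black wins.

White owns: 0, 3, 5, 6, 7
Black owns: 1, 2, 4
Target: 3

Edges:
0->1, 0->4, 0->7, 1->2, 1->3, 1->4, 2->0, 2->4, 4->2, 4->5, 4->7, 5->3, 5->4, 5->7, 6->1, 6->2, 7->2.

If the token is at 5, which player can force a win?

A0 = {3}
A1: add {5} — 5 (White) has 5→3.
A2 = A1; e.g. 0 (White) has no edge into A1. Fixed point.
5 ∈ A1, so White can force the target.

White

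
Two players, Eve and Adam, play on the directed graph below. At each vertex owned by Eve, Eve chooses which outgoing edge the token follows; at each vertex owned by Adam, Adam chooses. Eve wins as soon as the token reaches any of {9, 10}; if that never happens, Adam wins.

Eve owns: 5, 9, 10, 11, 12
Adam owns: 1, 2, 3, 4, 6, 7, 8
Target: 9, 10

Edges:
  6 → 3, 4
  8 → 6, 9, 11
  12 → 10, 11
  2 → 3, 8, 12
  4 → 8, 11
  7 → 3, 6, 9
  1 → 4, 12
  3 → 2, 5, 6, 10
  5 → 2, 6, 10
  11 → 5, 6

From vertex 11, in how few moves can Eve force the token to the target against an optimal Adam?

2

A0 = {9, 10}
A1: add {5, 12} — 5 (Eve) has 5→10; 12 (Eve) has 12→10.
A2: add {11} — 11 (Eve) has 11→5.
A3 = A2; e.g. 1 (Adam) can still go to 4. Fixed point.
11 enters the attractor at level 2, so Eve can force the target in 2 moves from there.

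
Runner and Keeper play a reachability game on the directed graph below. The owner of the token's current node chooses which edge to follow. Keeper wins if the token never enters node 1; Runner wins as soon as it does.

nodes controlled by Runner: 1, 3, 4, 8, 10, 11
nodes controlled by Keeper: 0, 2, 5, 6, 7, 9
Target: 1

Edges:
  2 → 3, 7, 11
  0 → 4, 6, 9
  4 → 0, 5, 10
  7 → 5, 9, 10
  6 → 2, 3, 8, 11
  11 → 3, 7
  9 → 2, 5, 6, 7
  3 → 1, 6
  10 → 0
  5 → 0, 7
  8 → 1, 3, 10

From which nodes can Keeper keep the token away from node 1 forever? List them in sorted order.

A0 = {1}
A1: add {3, 8} — 3 (Runner) has 3→1; 8 (Runner) has 8→1.
A2: add {11} — 11 (Runner) has 11→3.
A3 = A2; e.g. 0 (Keeper) can still go to 4. Fixed point.
Runner's attractor = {1, 3, 8, 11}; Keeper avoids the target exactly from the complement.

0, 2, 4, 5, 6, 7, 9, 10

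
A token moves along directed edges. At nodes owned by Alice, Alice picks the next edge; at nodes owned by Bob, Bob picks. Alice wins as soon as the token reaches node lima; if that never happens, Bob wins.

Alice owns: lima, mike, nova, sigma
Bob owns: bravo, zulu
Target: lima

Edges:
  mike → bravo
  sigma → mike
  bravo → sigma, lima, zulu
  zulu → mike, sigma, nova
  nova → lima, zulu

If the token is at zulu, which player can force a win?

A0 = {lima}
A1: add {nova} — nova (Alice) has nova→lima.
A2 = A1; e.g. mike (Alice) has no edge into A1. Fixed point.
zulu never enters the attractor, so Bob can avoid the target forever.

Bob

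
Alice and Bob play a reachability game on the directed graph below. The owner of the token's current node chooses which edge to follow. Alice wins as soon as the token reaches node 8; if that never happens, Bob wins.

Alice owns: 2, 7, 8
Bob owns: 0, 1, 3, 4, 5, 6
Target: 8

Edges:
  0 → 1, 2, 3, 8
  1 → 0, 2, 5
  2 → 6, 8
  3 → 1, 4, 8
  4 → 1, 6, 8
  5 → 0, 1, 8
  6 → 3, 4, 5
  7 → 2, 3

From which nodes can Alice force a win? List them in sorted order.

A0 = {8}
A1: add {2} — 2 (Alice) has 2→8.
A2: add {7} — 7 (Alice) has 7→2.
A3 = A2; e.g. 0 (Bob) can still go to 1. Fixed point.
Alice's winning region = {2, 7, 8}.

2, 7, 8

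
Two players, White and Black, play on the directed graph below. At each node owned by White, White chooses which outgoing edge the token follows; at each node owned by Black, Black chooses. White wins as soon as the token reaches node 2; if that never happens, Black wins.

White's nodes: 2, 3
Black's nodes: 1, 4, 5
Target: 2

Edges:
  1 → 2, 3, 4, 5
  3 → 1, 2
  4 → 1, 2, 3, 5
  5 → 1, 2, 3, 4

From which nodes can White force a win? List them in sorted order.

A0 = {2}
A1: add {3} — 3 (White) has 3→2.
A2 = A1; e.g. 1 (Black) can still go to 4. Fixed point.
White's winning region = {2, 3}.

2, 3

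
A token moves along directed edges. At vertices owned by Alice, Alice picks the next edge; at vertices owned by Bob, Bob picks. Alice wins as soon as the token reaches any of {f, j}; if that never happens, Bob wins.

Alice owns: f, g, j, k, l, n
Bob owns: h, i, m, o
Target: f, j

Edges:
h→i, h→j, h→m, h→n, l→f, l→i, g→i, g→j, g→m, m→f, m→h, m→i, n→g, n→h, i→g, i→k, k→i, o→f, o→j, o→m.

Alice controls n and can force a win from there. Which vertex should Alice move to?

A0 = {f, j}
A1: add {g, l} — g (Alice) has g→j; l (Alice) has l→f.
A2: add {n} — n (Alice) has n→g.
A3 = A2; e.g. h (Bob) can still go to i. Fixed point.
From n, successor g is in the attractor (rank 1); the other successor h is not.

g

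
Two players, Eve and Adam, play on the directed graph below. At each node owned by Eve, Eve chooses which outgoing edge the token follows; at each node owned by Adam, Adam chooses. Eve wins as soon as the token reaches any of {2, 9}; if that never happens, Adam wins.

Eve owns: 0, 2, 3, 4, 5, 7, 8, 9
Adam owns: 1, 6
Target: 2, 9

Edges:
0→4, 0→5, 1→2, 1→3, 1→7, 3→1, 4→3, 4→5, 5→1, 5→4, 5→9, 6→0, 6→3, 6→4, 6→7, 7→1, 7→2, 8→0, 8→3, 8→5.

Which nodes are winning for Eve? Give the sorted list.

0, 2, 4, 5, 7, 8, 9

A0 = {2, 9}
A1: add {5, 7} — 5 (Eve) has 5→9; 7 (Eve) has 7→2.
A2: add {0, 4, 8} — 0 (Eve) has 0→5; 4 (Eve) has 4→5; 8 (Eve) has 8→5.
A3 = A2; e.g. 1 (Adam) can still go to 3. Fixed point.
Eve's winning region = {0, 2, 4, 5, 7, 8, 9}.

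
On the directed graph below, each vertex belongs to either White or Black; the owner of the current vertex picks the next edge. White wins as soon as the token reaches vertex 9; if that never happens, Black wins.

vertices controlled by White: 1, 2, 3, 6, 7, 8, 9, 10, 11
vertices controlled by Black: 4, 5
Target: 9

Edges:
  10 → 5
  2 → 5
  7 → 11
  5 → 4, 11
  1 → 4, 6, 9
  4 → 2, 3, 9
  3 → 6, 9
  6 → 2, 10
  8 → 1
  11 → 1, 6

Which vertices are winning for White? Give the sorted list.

A0 = {9}
A1: add {1, 3} — 1 (White) has 1→9; 3 (White) has 3→9.
A2: add {8, 11} — 8 (White) has 8→1; 11 (White) has 11→1.
A3: add {7} — 7 (White) has 7→11.
A4 = A3; e.g. 2 (White) has no edge into A3. Fixed point.
White's winning region = {1, 3, 7, 8, 9, 11}.

1, 3, 7, 8, 9, 11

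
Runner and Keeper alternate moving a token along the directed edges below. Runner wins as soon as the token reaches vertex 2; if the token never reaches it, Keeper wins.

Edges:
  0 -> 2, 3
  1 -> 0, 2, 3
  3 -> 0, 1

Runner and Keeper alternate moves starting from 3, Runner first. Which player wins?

Track states (vertex, player-to-move).
A0 = {(2,Runner), (2,Keeper)}
A1: add {(0,Runner), (1,Runner)}.
A2: add {(3,Keeper)}.
A3 = A2; e.g. (0,Keeper) stays out. (3,Runner) never enters ⇒ Keeper avoids the target.

Keeper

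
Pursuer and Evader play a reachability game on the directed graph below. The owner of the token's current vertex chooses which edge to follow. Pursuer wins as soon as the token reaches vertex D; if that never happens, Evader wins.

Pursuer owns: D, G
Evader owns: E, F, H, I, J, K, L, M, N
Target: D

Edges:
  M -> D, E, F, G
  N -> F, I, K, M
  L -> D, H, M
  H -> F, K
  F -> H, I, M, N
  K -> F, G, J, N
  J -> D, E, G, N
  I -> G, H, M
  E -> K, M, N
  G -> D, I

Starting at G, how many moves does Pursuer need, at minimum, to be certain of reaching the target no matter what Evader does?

A0 = {D}
A1: add {G} — G (Pursuer) has G→D.
A2 = A1; e.g. E (Evader) can still go to K. Fixed point.
G enters the attractor at level 1, so Pursuer can force the target in 1 move from there.

1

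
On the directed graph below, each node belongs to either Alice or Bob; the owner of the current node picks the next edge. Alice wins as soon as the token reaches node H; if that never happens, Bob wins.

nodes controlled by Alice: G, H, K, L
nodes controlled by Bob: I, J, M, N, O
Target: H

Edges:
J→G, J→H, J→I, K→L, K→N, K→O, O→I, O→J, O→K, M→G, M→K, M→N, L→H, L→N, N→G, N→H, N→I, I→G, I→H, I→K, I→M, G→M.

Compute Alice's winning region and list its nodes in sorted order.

A0 = {H}
A1: add {L} — L (Alice) has L→H.
A2: add {K} — K (Alice) has K→L.
A3 = A2; e.g. G (Alice) has no edge into A2. Fixed point.
Alice's winning region = {H, K, L}.

H, K, L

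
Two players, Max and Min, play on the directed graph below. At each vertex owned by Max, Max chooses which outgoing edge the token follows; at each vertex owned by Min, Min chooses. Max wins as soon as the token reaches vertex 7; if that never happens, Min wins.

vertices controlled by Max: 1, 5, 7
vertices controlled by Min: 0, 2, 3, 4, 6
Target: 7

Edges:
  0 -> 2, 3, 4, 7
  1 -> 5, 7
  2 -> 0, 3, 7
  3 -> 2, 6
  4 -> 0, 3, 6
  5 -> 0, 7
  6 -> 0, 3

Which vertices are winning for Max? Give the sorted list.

A0 = {7}
A1: add {1, 5} — 1 (Max) has 1→7; 5 (Max) has 5→7.
A2 = A1; e.g. 0 (Min) can still go to 2. Fixed point.
Max's winning region = {1, 5, 7}.

1, 5, 7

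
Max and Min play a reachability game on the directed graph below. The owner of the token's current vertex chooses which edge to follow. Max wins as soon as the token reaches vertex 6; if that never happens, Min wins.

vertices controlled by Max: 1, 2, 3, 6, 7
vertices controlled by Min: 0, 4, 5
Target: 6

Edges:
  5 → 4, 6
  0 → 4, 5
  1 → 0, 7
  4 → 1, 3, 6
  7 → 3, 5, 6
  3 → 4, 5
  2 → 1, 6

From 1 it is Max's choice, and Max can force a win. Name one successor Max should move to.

7

A0 = {6}
A1: add {2, 7} — 2 (Max) has 2→6; 7 (Max) has 7→6.
A2: add {1} — 1 (Max) has 1→7.
A3 = A2; e.g. 0 (Min) can still go to 4. Fixed point.
From 1, successor 7 is in the attractor (rank 1); the other successor 0 is not.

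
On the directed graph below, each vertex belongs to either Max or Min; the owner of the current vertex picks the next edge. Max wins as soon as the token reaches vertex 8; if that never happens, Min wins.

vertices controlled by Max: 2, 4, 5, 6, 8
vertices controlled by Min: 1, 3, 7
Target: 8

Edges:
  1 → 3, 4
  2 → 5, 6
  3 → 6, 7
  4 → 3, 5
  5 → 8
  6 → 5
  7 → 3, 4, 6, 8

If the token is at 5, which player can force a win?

Max

A0 = {8}
A1: add {5} — 5 (Max) has 5→8.
5 ∈ A1, so Max can force the target.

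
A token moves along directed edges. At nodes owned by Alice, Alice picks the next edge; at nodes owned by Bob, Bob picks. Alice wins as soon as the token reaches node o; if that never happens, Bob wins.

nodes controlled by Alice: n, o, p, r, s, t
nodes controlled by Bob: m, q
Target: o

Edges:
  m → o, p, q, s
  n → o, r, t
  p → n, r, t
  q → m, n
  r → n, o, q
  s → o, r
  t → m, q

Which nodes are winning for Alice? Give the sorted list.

A0 = {o}
A1: add {n, r, s} — n (Alice) has n→o; r (Alice) has r→o; s (Alice) has s→o.
A2: add {p} — p (Alice) has p→n.
A3 = A2; e.g. m (Bob) can still go to q. Fixed point.
Alice's winning region = {n, o, p, r, s}.

n, o, p, r, s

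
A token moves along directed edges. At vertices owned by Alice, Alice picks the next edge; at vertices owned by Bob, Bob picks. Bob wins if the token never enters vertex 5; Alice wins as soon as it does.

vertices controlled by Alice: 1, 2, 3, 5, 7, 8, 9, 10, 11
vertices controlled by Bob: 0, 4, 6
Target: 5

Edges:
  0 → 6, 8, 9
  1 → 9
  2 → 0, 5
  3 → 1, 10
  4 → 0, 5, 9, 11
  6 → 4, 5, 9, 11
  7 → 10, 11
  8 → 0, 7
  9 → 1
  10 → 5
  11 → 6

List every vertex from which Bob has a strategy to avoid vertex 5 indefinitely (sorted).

0, 1, 4, 6, 9, 11

A0 = {5}
A1: add {2, 10} — 2 (Alice) has 2→5; 10 (Alice) has 10→5.
A2: add {3, 7} — 3 (Alice) has 3→10; 7 (Alice) has 7→10.
A3: add {8} — 8 (Alice) has 8→7.
A4 = A3; e.g. 0 (Bob) can still go to 6. Fixed point.
Alice's attractor = {2, 3, 5, 7, 8, 10}; Bob avoids the target exactly from the complement.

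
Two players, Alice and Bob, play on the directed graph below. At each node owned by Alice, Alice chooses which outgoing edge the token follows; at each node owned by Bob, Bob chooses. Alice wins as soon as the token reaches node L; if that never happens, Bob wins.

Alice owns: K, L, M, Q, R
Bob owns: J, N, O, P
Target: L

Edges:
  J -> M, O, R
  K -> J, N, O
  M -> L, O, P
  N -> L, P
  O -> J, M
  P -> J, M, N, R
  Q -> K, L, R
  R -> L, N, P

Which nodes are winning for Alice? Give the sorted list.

A0 = {L}
A1: add {M, Q, R} — M (Alice) has M→L; Q (Alice) has Q→L; R (Alice) has R→L.
A2 = A1; e.g. J (Bob) can still go to O. Fixed point.
Alice's winning region = {L, M, Q, R}.

L, M, Q, R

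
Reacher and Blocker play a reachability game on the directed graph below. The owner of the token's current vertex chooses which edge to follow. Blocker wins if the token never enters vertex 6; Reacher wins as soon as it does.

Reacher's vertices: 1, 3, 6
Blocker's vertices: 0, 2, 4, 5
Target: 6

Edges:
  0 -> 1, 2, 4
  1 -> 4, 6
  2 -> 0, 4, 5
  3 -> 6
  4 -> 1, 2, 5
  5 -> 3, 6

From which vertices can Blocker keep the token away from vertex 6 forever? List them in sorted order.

0, 2, 4

A0 = {6}
A1: add {1, 3} — 1 (Reacher) has 1→6; 3 (Reacher) has 3→6.
A2: add {5} — 5 (Blocker): all of {3, 6} already in.
A3 = A2; e.g. 0 (Blocker) can still go to 2. Fixed point.
Reacher's attractor = {1, 3, 5, 6}; Blocker avoids the target exactly from the complement.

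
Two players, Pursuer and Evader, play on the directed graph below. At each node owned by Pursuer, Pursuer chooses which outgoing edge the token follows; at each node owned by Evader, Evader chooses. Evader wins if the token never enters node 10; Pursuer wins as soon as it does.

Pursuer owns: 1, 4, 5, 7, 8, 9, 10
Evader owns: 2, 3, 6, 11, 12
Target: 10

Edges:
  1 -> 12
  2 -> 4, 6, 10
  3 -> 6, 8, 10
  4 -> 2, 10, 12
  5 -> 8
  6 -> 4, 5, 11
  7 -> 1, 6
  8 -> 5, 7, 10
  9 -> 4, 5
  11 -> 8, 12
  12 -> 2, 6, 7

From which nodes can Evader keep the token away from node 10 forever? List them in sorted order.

1, 2, 3, 6, 7, 11, 12

A0 = {10}
A1: add {4, 8} — 4 (Pursuer) has 4→10; 8 (Pursuer) has 8→10.
A2: add {5, 9} — 5 (Pursuer) has 5→8; 9 (Pursuer) has 9→4.
A3 = A2; e.g. 1 (Pursuer) has no edge into A2. Fixed point.
Pursuer's attractor = {4, 5, 8, 9, 10}; Evader avoids the target exactly from the complement.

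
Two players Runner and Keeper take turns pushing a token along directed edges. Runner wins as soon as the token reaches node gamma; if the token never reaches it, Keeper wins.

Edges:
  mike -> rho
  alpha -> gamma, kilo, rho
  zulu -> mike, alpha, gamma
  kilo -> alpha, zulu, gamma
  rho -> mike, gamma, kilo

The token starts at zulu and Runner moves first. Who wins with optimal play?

Track states (vertex, player-to-move).
A0 = {(gamma,Runner), (gamma,Keeper)}
A1: add {(alpha,Runner), (zulu,Runner), (kilo,Runner), (rho,Runner)}.
(zulu,Runner) ∈ A1 ⇒ Runner forces the target.

Runner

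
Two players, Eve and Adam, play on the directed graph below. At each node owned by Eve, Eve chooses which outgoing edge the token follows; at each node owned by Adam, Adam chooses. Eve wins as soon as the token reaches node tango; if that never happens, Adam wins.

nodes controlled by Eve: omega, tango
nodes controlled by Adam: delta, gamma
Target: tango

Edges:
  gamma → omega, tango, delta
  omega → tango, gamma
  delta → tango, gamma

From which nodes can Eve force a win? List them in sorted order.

omega, tango

A0 = {tango}
A1: add {omega} — omega (Eve) has omega→tango.
A2 = A1; e.g. gamma (Adam) can still go to delta. Fixed point.
Eve's winning region = {omega, tango}.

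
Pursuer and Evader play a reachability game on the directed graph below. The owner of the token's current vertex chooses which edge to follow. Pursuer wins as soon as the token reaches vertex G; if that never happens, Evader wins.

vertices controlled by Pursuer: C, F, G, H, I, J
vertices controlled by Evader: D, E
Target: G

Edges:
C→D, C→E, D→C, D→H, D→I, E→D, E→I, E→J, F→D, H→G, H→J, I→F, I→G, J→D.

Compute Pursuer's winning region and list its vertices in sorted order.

G, H, I

A0 = {G}
A1: add {H, I} — H (Pursuer) has H→G; I (Pursuer) has I→G.
A2 = A1; e.g. C (Pursuer) has no edge into A1. Fixed point.
Pursuer's winning region = {G, H, I}.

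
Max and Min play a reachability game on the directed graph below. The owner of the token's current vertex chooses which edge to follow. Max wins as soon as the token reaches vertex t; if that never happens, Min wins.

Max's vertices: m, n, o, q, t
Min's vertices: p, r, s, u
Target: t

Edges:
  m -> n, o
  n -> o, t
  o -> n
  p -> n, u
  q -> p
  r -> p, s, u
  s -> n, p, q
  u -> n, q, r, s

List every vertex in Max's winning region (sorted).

A0 = {t}
A1: add {n} — n (Max) has n→t.
A2: add {m, o} — m (Max) has m→n; o (Max) has o→n.
A3 = A2; e.g. p (Min) can still go to u. Fixed point.
Max's winning region = {m, n, o, t}.

m, n, o, t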